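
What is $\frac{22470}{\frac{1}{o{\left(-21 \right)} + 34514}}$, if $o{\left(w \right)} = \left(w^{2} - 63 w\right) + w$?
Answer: $814694790$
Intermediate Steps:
$o{\left(w \right)} = w^{2} - 62 w$
$\frac{22470}{\frac{1}{o{\left(-21 \right)} + 34514}} = \frac{22470}{\frac{1}{- 21 \left(-62 - 21\right) + 34514}} = \frac{22470}{\frac{1}{\left(-21\right) \left(-83\right) + 34514}} = \frac{22470}{\frac{1}{1743 + 34514}} = \frac{22470}{\frac{1}{36257}} = 22470 \frac{1}{\frac{1}{36257}} = 22470 \cdot 36257 = 814694790$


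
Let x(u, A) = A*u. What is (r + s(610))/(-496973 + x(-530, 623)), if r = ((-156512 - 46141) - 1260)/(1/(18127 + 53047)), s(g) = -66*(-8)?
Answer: 4837767778/275721 ≈ 17546.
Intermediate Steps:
s(g) = 528
r = -14513303862 (r = (-202653 - 1260)/(1/71174) = -203913/1/71174 = -203913*71174 = -14513303862)
(r + s(610))/(-496973 + x(-530, 623)) = (-14513303862 + 528)/(-496973 + 623*(-530)) = -14513303334/(-496973 - 330190) = -14513303334/(-827163) = -14513303334*(-1/827163) = 4837767778/275721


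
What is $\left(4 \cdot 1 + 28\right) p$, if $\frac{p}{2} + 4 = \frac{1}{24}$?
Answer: $- \frac{760}{3} \approx -253.33$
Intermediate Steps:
$p = - \frac{95}{12}$ ($p = -8 + \frac{2}{24} = -8 + 2 \cdot \frac{1}{24} = -8 + \frac{1}{12} = - \frac{95}{12} \approx -7.9167$)
$\left(4 \cdot 1 + 28\right) p = \left(4 \cdot 1 + 28\right) \left(- \frac{95}{12}\right) = \left(4 + 28\right) \left(- \frac{95}{12}\right) = 32 \left(- \frac{95}{12}\right) = - \frac{760}{3}$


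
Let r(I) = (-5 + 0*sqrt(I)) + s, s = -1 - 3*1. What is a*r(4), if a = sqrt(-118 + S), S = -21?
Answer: -9*I*sqrt(139) ≈ -106.11*I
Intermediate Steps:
s = -4 (s = -1 - 3 = -4)
a = I*sqrt(139) (a = sqrt(-118 - 21) = sqrt(-139) = I*sqrt(139) ≈ 11.79*I)
r(I) = -9 (r(I) = (-5 + 0*sqrt(I)) - 4 = (-5 + 0) - 4 = -5 - 4 = -9)
a*r(4) = (I*sqrt(139))*(-9) = -9*I*sqrt(139)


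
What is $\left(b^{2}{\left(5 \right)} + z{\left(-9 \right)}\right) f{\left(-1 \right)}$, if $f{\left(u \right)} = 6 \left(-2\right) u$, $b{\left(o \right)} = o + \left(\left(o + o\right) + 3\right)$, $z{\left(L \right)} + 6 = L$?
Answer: $3708$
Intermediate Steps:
$z{\left(L \right)} = -6 + L$
$b{\left(o \right)} = 3 + 3 o$ ($b{\left(o \right)} = o + \left(2 o + 3\right) = o + \left(3 + 2 o\right) = 3 + 3 o$)
$f{\left(u \right)} = - 12 u$
$\left(b^{2}{\left(5 \right)} + z{\left(-9 \right)}\right) f{\left(-1 \right)} = \left(\left(3 + 3 \cdot 5\right)^{2} - 15\right) \left(\left(-12\right) \left(-1\right)\right) = \left(\left(3 + 15\right)^{2} - 15\right) 12 = \left(18^{2} - 15\right) 12 = \left(324 - 15\right) 12 = 309 \cdot 12 = 3708$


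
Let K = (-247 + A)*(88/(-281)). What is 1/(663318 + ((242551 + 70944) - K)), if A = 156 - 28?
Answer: 281/274473981 ≈ 1.0238e-6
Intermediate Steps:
A = 128
K = 10472/281 (K = (-247 + 128)*(88/(-281)) = -10472*(-1)/281 = -119*(-88/281) = 10472/281 ≈ 37.267)
1/(663318 + ((242551 + 70944) - K)) = 1/(663318 + ((242551 + 70944) - 1*10472/281)) = 1/(663318 + (313495 - 10472/281)) = 1/(663318 + 88081623/281) = 1/(274473981/281) = 281/274473981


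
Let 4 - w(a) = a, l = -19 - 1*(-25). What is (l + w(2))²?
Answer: 64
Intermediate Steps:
l = 6 (l = -19 + 25 = 6)
w(a) = 4 - a
(l + w(2))² = (6 + (4 - 1*2))² = (6 + (4 - 2))² = (6 + 2)² = 8² = 64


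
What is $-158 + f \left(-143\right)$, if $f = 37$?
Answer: $-5449$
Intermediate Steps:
$-158 + f \left(-143\right) = -158 + 37 \left(-143\right) = -158 - 5291 = -5449$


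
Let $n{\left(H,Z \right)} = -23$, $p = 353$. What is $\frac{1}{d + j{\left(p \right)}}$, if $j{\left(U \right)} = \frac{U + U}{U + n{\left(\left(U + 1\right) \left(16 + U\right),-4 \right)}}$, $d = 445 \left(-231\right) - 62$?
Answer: $- \frac{165}{16971052} \approx -9.7224 \cdot 10^{-6}$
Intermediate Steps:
$d = -102857$ ($d = -102795 - 62 = -102857$)
$j{\left(U \right)} = \frac{2 U}{-23 + U}$ ($j{\left(U \right)} = \frac{U + U}{U - 23} = \frac{2 U}{-23 + U}$)
$\frac{1}{d + j{\left(p \right)}} = \frac{1}{-102857 + 2 \cdot 353 \frac{1}{-23 + 353}} = \frac{1}{-102857 + 2 \cdot 353 \cdot \frac{1}{330}} = \frac{1}{-102857 + \frac{353}{165}} = \frac{1}{- \frac{16971052}{165}} = - \frac{165}{16971052}$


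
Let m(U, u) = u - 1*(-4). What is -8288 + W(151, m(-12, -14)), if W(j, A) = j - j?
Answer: -8288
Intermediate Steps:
m(U, u) = 4 + u (m(U, u) = u + 4 = 4 + u)
W(j, A) = 0
-8288 + W(151, m(-12, -14)) = -8288 + 0 = -8288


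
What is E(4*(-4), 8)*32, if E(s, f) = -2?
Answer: -64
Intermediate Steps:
E(4*(-4), 8)*32 = -2*32 = -64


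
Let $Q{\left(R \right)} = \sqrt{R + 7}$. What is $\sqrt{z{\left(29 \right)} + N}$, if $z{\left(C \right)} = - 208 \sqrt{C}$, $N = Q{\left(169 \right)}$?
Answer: $2 \sqrt{\sqrt{11} - 52 \sqrt{29}} \approx 33.269 i$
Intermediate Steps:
$Q{\left(R \right)} = \sqrt{7 + R}$
$N = 4 \sqrt{11}$ ($N = \sqrt{7 + 169} = \sqrt{176} = 4 \sqrt{11} \approx 13.266$)
$\sqrt{z{\left(29 \right)} + N} = \sqrt{- 208 \sqrt{29} + 4 \sqrt{11}}$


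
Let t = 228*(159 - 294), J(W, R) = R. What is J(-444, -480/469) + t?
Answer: -14436300/469 ≈ -30781.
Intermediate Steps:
t = -30780 (t = 228*(-135) = -30780)
J(-444, -480/469) + t = -480/469 - 30780 = -14436300/469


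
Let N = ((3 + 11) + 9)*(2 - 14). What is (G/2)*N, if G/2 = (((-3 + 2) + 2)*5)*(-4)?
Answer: 5520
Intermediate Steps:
G = -40 (G = 2*((((-3 + 2) + 2)*5)*(-4)) = 2*(((-1 + 2)*5)*(-4)) = 2*((1*5)*(-4)) = 2*(5*(-4)) = 2*(-20) = -40)
N = -276 (N = (14 + 9)*(-12) = 23*(-12) = -276)
(G/2)*N = (-40/2)*(-276) = ((½)*(-40))*(-276) = -20*(-276) = 5520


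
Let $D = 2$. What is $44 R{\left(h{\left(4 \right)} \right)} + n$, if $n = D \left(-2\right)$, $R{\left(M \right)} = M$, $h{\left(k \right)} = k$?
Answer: $172$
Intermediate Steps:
$n = -4$ ($n = 2 \left(-2\right) = -4$)
$44 R{\left(h{\left(4 \right)} \right)} + n = 44 \cdot 4 - 4 = 176 - 4 = 172$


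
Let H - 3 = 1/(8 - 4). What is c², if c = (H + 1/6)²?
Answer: 2825761/20736 ≈ 136.27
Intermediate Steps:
H = 13/4 (H = 3 + 1/(8 - 4) = 3 + 1/4 = 3 + ¼ = 13/4 ≈ 3.2500)
c = 1681/144 (c = (13/4 + 1/6)² = (13/4 + ⅙)² = (41/12)² = 1681/144 ≈ 11.674)
c² = (1681/144)² = 2825761/20736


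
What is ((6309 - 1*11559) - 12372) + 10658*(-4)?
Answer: -60254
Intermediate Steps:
((6309 - 1*11559) - 12372) + 10658*(-4) = ((6309 - 11559) - 12372) - 42632 = (-5250 - 12372) - 42632 = -17622 - 42632 = -60254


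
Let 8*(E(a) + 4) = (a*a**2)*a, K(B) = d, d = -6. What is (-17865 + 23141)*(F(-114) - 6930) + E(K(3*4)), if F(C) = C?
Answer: -37163986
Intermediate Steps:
K(B) = -6
E(a) = -4 + a**4/8 (E(a) = -4 + ((a*a**2)*a)/8 = -4 + (a**3*a)/8 = -4 + a**4/8)
(-17865 + 23141)*(F(-114) - 6930) + E(K(3*4)) = (-17865 + 23141)*(-114 - 6930) + (-4 + (1/8)*(-6)**4) = 5276*(-7044) + (-4 + (1/8)*1296) = -37164144 + (-4 + 162) = -37164144 + 158 = -37163986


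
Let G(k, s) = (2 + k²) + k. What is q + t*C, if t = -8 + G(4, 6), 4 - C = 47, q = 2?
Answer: -600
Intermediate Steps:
G(k, s) = 2 + k + k²
C = -43 (C = 4 - 1*47 = 4 - 47 = -43)
t = 14 (t = -8 + (2 + 4 + 4²) = -8 + (2 + 4 + 16) = -8 + 22 = 14)
q + t*C = 2 + 14*(-43) = 2 - 602 = -600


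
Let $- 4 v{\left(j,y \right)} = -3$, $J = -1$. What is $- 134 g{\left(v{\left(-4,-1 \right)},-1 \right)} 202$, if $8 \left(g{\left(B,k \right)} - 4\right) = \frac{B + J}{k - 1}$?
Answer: $- \frac{1739119}{16} \approx -1.087 \cdot 10^{5}$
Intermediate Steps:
$v{\left(j,y \right)} = \frac{3}{4}$ ($v{\left(j,y \right)} = \left(- \frac{1}{4}\right) \left(-3\right) = \frac{3}{4}$)
$g{\left(B,k \right)} = 4 + \frac{-1 + B}{8 \left(-1 + k\right)}$ ($g{\left(B,k \right)} = 4 + \frac{\left(B - 1\right) \frac{1}{k - 1}}{8} = 4 + \frac{\left(-1 + B\right) \frac{1}{-1 + k}}{8} = 4 + \frac{\frac{1}{-1 + k} \left(-1 + B\right)}{8} = 4 + \frac{-1 + B}{8 \left(-1 + k\right)}$)
$- 134 g{\left(v{\left(-4,-1 \right)},-1 \right)} 202 = - 134 \frac{-33 + \frac{3}{4} + 32 \left(-1\right)}{8 \left(-1 - 1\right)} 202 = - 134 \frac{-33 + \frac{3}{4} - 32}{8 \left(-2\right)} 202 = - 134 \cdot \frac{1}{8} \left(- \frac{1}{2}\right) \left(- \frac{257}{4}\right) 202 = \left(-134\right) \frac{257}{64} \cdot 202 = \left(- \frac{17219}{32}\right) 202 = - \frac{1739119}{16}$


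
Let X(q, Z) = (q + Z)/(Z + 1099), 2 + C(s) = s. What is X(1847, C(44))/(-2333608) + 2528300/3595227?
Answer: 6731962931018597/9572819407967256 ≈ 0.70324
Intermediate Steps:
C(s) = -2 + s
X(q, Z) = (Z + q)/(1099 + Z)
X(1847, C(44))/(-2333608) + 2528300/3595227 = (((-2 + 44) + 1847)/(1099 + (-2 + 44)))/(-2333608) + 2528300/3595227 = ((42 + 1847)/(1099 + 42))*(-1/2333608) + 2528300*(1/3595227) = (1889/1141)*(-1/2333608) + 2528300/3595227 = -1889/2662646728 + 2528300/3595227 = 6731962931018597/9572819407967256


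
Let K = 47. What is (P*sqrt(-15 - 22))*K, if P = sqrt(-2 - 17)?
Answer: -47*sqrt(703) ≈ -1246.2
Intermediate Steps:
P = I*sqrt(19) (P = sqrt(-19) = I*sqrt(19) ≈ 4.3589*I)
(P*sqrt(-15 - 22))*K = ((I*sqrt(19))*sqrt(-15 - 22))*47 = ((I*sqrt(19))*sqrt(-37))*47 = ((I*sqrt(19))*(I*sqrt(37)))*47 = -sqrt(703)*47 = -47*sqrt(703)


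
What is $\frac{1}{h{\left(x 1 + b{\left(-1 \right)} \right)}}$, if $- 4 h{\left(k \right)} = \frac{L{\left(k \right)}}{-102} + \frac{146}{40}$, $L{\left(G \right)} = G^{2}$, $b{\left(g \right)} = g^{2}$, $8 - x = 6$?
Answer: $- \frac{1360}{1211} \approx -1.123$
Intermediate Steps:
$x = 2$ ($x = 8 - 6 = 2$)
$h{\left(k \right)} = - \frac{73}{80} + \frac{k^{2}}{408}$ ($h{\left(k \right)} = - \frac{\frac{k^{2}}{-102} + \frac{146}{40}}{4} = - \frac{k^{2} \left(- \frac{1}{102}\right) + 146 \cdot \frac{1}{40}}{4} = - \frac{- \frac{k^{2}}{102} + \frac{73}{20}}{4} = - \frac{\frac{73}{20} - \frac{k^{2}}{102}}{4} = - \frac{73}{80} + \frac{k^{2}}{408}$)
$\frac{1}{h{\left(x 1 + b{\left(-1 \right)} \right)}} = \frac{1}{- \frac{73}{80} + \frac{\left(2 \cdot 1 + \left(-1\right)^{2}\right)^{2}}{408}} = \frac{1}{- \frac{73}{80} + \frac{\left(2 + 1\right)^{2}}{408}} = \frac{1}{- \frac{73}{80} + \frac{3^{2}}{408}} = \frac{1}{- \frac{73}{80} + \frac{1}{408} \cdot 9} = \frac{1}{- \frac{73}{80} + \frac{3}{136}} = \frac{1}{- \frac{1211}{1360}} = - \frac{1360}{1211}$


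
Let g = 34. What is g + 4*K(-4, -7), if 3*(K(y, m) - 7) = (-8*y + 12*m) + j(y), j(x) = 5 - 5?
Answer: -22/3 ≈ -7.3333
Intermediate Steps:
j(x) = 0
K(y, m) = 7 + 4*m - 8*y/3 (K(y, m) = 7 + ((-8*y + 12*m) + 0)/3 = 7 + (-8*y + 12*m)/3 = 7 + (4*m - 8*y/3) = 7 + 4*m - 8*y/3)
g + 4*K(-4, -7) = 34 + 4*(7 + 4*(-7) - 8/3*(-4)) = 34 + 4*(7 - 28 + 32/3) = 34 + 4*(-31/3) = 34 - 124/3 = -22/3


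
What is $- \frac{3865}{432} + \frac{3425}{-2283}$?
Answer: $- \frac{3434465}{328752} \approx -10.447$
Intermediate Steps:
$- \frac{3865}{432} + \frac{3425}{-2283} = \left(-3865\right) \frac{1}{432} + 3425 \left(- \frac{1}{2283}\right) = - \frac{3865}{432} - \frac{3425}{2283} = - \frac{3434465}{328752}$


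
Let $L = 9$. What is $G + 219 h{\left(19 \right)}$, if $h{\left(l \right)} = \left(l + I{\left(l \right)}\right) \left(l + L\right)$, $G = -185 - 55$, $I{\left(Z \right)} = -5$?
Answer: $85608$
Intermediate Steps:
$G = -240$
$h{\left(l \right)} = \left(-5 + l\right) \left(9 + l\right)$ ($h{\left(l \right)} = \left(l - 5\right) \left(l + 9\right) = \left(-5 + l\right) \left(9 + l\right)$)
$G + 219 h{\left(19 \right)} = -240 + 219 \left(-45 + 19^{2} + 4 \cdot 19\right) = -240 + 219 \left(-45 + 361 + 76\right) = -240 + 219 \cdot 392 = -240 + 85848 = 85608$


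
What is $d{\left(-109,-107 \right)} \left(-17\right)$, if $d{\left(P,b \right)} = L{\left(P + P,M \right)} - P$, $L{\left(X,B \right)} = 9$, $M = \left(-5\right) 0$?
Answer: $-2006$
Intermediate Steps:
$M = 0$
$d{\left(P,b \right)} = 9 - P$
$d{\left(-109,-107 \right)} \left(-17\right) = \left(9 - -109\right) \left(-17\right) = \left(9 + 109\right) \left(-17\right) = 118 \left(-17\right) = -2006$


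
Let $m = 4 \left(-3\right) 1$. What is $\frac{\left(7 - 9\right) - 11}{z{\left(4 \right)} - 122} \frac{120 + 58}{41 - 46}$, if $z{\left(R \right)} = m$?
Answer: $- \frac{1157}{335} \approx -3.4537$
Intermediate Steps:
$m = -12$ ($m = \left(-12\right) 1 = -12$)
$z{\left(R \right)} = -12$
$\frac{\left(7 - 9\right) - 11}{z{\left(4 \right)} - 122} \frac{120 + 58}{41 - 46} = \frac{\left(7 - 9\right) - 11}{-12 - 122} \frac{120 + 58}{41 - 46} = \frac{\left(7 - 9\right) - 11}{-134} \frac{178}{-5} = \left(-2 - 11\right) \left(- \frac{1}{134}\right) 178 \left(- \frac{1}{5}\right) = \left(-13\right) \left(- \frac{1}{134}\right) \left(- \frac{178}{5}\right) = \frac{13}{134} \left(- \frac{178}{5}\right) = - \frac{1157}{335}$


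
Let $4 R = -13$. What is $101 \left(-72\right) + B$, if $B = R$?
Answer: $- \frac{29101}{4} \approx -7275.3$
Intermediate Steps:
$R = - \frac{13}{4}$ ($R = \frac{1}{4} \left(-13\right) = - \frac{13}{4} \approx -3.25$)
$B = - \frac{13}{4} \approx -3.25$
$101 \left(-72\right) + B = 101 \left(-72\right) - \frac{13}{4} = -7272 - \frac{13}{4} = - \frac{29101}{4}$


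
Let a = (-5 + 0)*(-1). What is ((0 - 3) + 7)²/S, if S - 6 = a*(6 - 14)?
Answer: -8/17 ≈ -0.47059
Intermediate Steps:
a = 5 (a = -5*(-1) = 5)
S = -34 (S = 6 + 5*(6 - 14) = 6 + 5*(-8) = 6 - 40 = -34)
((0 - 3) + 7)²/S = ((0 - 3) + 7)²/(-34) = (-3 + 7)²*(-1/34) = 4²*(-1/34) = 16*(-1/34) = -8/17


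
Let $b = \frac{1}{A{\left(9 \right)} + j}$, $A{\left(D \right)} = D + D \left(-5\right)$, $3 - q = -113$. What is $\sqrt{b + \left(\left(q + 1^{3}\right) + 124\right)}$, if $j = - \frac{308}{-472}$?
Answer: $\frac{3 \sqrt{465804767}}{4171} \approx 15.523$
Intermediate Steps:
$q = 116$ ($q = 3 - -113 = 3 + 113 = 116$)
$j = \frac{77}{118}$ ($j = \left(-308\right) \left(- \frac{1}{472}\right) = \frac{77}{118} \approx 0.65254$)
$A{\left(D \right)} = - 4 D$ ($A{\left(D \right)} = D - 5 D = - 4 D$)
$b = - \frac{118}{4171}$ ($b = \frac{1}{\left(-4\right) 9 + \frac{77}{118}} = \frac{1}{-36 + \frac{77}{118}} = \frac{1}{- \frac{4171}{118}} = - \frac{118}{4171} \approx -0.028291$)
$\sqrt{b + \left(\left(q + 1^{3}\right) + 124\right)} = \sqrt{- \frac{118}{4171} + \left(\left(116 + 1^{3}\right) + 124\right)} = \sqrt{- \frac{118}{4171} + \left(\left(116 + 1\right) + 124\right)} = \sqrt{- \frac{118}{4171} + \left(117 + 124\right)} = \sqrt{- \frac{118}{4171} + 241} = \sqrt{\frac{1005093}{4171}} = \frac{3 \sqrt{465804767}}{4171}$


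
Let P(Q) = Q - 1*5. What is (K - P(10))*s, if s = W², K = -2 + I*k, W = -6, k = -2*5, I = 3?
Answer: -1332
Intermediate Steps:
k = -10
P(Q) = -5 + Q (P(Q) = Q - 5 = -5 + Q)
K = -32 (K = -2 + 3*(-10) = -2 - 30 = -32)
s = 36 (s = (-6)² = 36)
(K - P(10))*s = (-32 - (-5 + 10))*36 = (-32 - 1*5)*36 = (-32 - 5)*36 = -37*36 = -1332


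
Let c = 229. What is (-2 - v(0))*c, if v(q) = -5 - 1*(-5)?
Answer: -458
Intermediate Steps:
v(q) = 0 (v(q) = -5 + 5 = 0)
(-2 - v(0))*c = (-2 - 1*0)*229 = (-2 + 0)*229 = -2*229 = -458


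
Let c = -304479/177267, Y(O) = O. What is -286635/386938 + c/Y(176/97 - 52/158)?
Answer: -5877549378708/3098042119811 ≈ -1.8972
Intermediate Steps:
c = -101493/59089 (c = -304479*1/177267 = -101493/59089 ≈ -1.7176)
-286635/386938 + c/Y(176/97 - 52/158) = -286635/386938 - 101493/(59089*(176/97 - 52/158)) = -286635*1/386938 - 101493/(59089*(176*(1/97) - 52*1/158)) = -286635/386938 - 101493/(59089*(176/97 - 26/79)) = -286635/386938 - 101493/(59089*11382/7663) = -286635/386938 - 101493/59089*7663/11382 = -286635/386938 - 37035279/32026238 = -5877549378708/3098042119811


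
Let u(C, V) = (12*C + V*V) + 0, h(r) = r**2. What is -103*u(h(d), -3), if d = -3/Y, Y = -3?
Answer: -2163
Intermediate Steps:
d = 1 (d = -3/(-3) = -3*(-1/3) = 1)
u(C, V) = V**2 + 12*C (u(C, V) = (12*C + V**2) + 0 = (V**2 + 12*C) + 0 = V**2 + 12*C)
-103*u(h(d), -3) = -103*((-3)**2 + 12*1**2) = -103*(9 + 12*1) = -103*(9 + 12) = -103*21 = -2163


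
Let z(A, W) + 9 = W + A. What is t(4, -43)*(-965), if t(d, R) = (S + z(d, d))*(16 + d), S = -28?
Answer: 559700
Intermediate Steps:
z(A, W) = -9 + A + W (z(A, W) = -9 + (W + A) = -9 + (A + W) = -9 + A + W)
t(d, R) = (-37 + 2*d)*(16 + d) (t(d, R) = (-28 + (-9 + d + d))*(16 + d) = (-28 + (-9 + 2*d))*(16 + d) = (-37 + 2*d)*(16 + d))
t(4, -43)*(-965) = (-592 - 5*4 + 2*4²)*(-965) = (-592 - 20 + 2*16)*(-965) = (-592 - 20 + 32)*(-965) = -580*(-965) = 559700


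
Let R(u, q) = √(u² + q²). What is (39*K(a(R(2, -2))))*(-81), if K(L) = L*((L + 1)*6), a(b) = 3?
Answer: -227448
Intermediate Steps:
R(u, q) = √(q² + u²)
K(L) = L*(6 + 6*L) (K(L) = L*((1 + L)*6) = L*(6 + 6*L))
(39*K(a(R(2, -2))))*(-81) = (39*(6*3*(1 + 3)))*(-81) = (39*(6*3*4))*(-81) = (39*72)*(-81) = 2808*(-81) = -227448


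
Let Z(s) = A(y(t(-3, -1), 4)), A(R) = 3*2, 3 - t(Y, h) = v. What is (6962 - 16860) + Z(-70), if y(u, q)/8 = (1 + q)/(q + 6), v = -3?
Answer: -9892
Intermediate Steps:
t(Y, h) = 6 (t(Y, h) = 3 - 1*(-3) = 3 + 3 = 6)
y(u, q) = 8*(1 + q)/(6 + q) (y(u, q) = 8*((1 + q)/(q + 6)) = 8*((1 + q)/(6 + q)) = 8*(1 + q)/(6 + q))
A(R) = 6
Z(s) = 6
(6962 - 16860) + Z(-70) = (6962 - 16860) + 6 = -9898 + 6 = -9892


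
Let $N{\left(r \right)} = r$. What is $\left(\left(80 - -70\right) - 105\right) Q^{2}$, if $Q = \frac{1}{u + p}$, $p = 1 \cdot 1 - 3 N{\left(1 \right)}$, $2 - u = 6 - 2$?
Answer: $\frac{45}{16} \approx 2.8125$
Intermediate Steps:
$u = -2$ ($u = 2 - \left(6 - 2\right) = 2 - 4 = -2$)
$p = -2$ ($p = 1 \cdot 1 - 3 = 1 - 3 = -2$)
$Q = - \frac{1}{4}$ ($Q = \frac{1}{-2 - 2} = \frac{1}{-4} = - \frac{1}{4} \approx -0.25$)
$\left(\left(80 - -70\right) - 105\right) Q^{2} = \left(\left(80 - -70\right) - 105\right) \left(- \frac{1}{4}\right)^{2} = \left(\left(80 + 70\right) - 105\right) \frac{1}{16} = \left(150 - 105\right) \frac{1}{16} = 45 \cdot \frac{1}{16} = \frac{45}{16}$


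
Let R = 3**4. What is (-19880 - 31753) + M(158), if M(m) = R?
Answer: -51552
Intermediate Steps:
R = 81
M(m) = 81
(-19880 - 31753) + M(158) = (-19880 - 31753) + 81 = -51633 + 81 = -51552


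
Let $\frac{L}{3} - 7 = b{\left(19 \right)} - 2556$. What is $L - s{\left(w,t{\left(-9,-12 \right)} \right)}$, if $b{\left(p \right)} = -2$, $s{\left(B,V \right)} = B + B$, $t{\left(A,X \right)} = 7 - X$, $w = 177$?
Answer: $-8007$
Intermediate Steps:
$s{\left(B,V \right)} = 2 B$
$L = -7653$ ($L = 21 + 3 \left(-2 - 2556\right) = 21 + 3 \left(-2558\right) = 21 - 7674 = -7653$)
$L - s{\left(w,t{\left(-9,-12 \right)} \right)} = -7653 - 2 \cdot 177 = -7653 - 354 = -8007$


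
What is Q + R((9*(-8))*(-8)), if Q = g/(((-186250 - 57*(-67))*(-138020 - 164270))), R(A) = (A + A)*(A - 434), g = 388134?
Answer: 4510588903440147/27573533495 ≈ 1.6358e+5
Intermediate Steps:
R(A) = 2*A*(-434 + A) (R(A) = (2*A)*(-434 + A) = 2*A*(-434 + A))
Q = 194067/27573533495 (Q = 388134/(((-186250 - 57*(-67))*(-138020 - 164270))) = 388134/(((-186250 + 3819)*(-302290))) = 388134/((-182431*(-302290))) = 388134/55147066990 = 388134*(1/55147066990) = 194067/27573533495 ≈ 7.0382e-6)
Q + R((9*(-8))*(-8)) = 194067/27573533495 + 2*((9*(-8))*(-8))*(-434 + (9*(-8))*(-8)) = 194067/27573533495 + 2*(-72*(-8))*(-434 - 72*(-8)) = 194067/27573533495 + 2*576*(-434 + 576) = 194067/27573533495 + 2*576*142 = 194067/27573533495 + 163584 = 4510588903440147/27573533495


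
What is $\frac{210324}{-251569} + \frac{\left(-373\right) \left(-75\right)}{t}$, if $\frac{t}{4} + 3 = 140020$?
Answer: $- \frac{110758099257}{140895746692} \approx -0.7861$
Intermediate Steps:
$t = 560068$ ($t = -12 + 4 \cdot 140020 = -12 + 560080 = 560068$)
$\frac{210324}{-251569} + \frac{\left(-373\right) \left(-75\right)}{t} = \frac{210324}{-251569} + \frac{\left(-373\right) \left(-75\right)}{560068} = 210324 \left(- \frac{1}{251569}\right) + 27975 \cdot \frac{1}{560068} = - \frac{210324}{251569} + \frac{27975}{560068} = - \frac{110758099257}{140895746692}$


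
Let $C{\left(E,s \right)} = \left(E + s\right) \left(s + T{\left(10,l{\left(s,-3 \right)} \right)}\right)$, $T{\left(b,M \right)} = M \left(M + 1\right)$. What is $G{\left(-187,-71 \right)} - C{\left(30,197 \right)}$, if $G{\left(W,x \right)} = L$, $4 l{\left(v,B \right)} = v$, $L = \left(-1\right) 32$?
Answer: $- \frac{9704535}{16} \approx -6.0653 \cdot 10^{5}$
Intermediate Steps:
$L = -32$
$l{\left(v,B \right)} = \frac{v}{4}$
$G{\left(W,x \right)} = -32$
$T{\left(b,M \right)} = M \left(1 + M\right)$
$C{\left(E,s \right)} = \left(E + s\right) \left(s + \frac{s \left(1 + \frac{s}{4}\right)}{4}\right)$ ($C{\left(E,s \right)} = \left(E + s\right) \left(s + \frac{s}{4} \left(1 + \frac{s}{4}\right)\right) = \left(E + s\right) \left(s + \frac{s \left(1 + \frac{s}{4}\right)}{4}\right)$)
$G{\left(-187,-71 \right)} - C{\left(30,197 \right)} = -32 - \frac{1}{16} \cdot 197 \left(197^{2} + 20 \cdot 30 + 20 \cdot 197 + 30 \cdot 197\right) = -32 - \frac{1}{16} \cdot 197 \left(38809 + 600 + 3940 + 5910\right) = -32 - \frac{1}{16} \cdot 197 \cdot 49259 = -32 - \frac{9704023}{16} = - \frac{9704535}{16}$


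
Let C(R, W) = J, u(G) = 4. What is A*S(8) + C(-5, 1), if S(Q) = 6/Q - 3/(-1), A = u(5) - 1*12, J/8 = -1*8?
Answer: -94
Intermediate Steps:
J = -64 (J = 8*(-1*8) = 8*(-8) = -64)
A = -8 (A = 4 - 1*12 = 4 - 12 = -8)
C(R, W) = -64
S(Q) = 3 + 6/Q (S(Q) = 6/Q - 3*(-1) = 6/Q + 3 = 3 + 6/Q)
A*S(8) + C(-5, 1) = -8*(3 + 6/8) - 64 = -8*(3 + 6*(1/8)) - 64 = -8*(3 + 3/4) - 64 = -8*15/4 - 64 = -30 - 64 = -94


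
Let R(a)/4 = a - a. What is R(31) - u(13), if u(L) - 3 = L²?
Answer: -172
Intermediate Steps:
R(a) = 0 (R(a) = 4*(a - a) = 4*0 = 0)
u(L) = 3 + L²
R(31) - u(13) = 0 - (3 + 13²) = 0 - (3 + 169) = 0 - 1*172 = 0 - 172 = -172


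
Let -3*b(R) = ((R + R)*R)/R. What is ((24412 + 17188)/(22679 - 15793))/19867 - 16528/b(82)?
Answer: 847913048876/2804485321 ≈ 302.34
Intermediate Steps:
b(R) = -2*R/3 (b(R) = -(R + R)*R/(3*R) = -(2*R)*R/(3*R) = -2*R**2/(3*R) = -2*R/3)
((24412 + 17188)/(22679 - 15793))/19867 - 16528/b(82) = ((24412 + 17188)/(22679 - 15793))/19867 - 16528/((-2/3*82)) = (41600/6886)*(1/19867) - 16528/(-164/3) = (41600*(1/6886))*(1/19867) - 16528*(-3/164) = (20800/3443)*(1/19867) + 12396/41 = 20800/68402081 + 12396/41 = 847913048876/2804485321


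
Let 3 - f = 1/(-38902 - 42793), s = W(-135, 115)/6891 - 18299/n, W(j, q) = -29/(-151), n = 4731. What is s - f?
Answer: -306893451187634/44685344753705 ≈ -6.8679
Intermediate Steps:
W(j, q) = 29/151 (W(j, q) = -29*(-1/151) = 29/151)
s = -2115635840/546977719 (s = (29/151)/6891 - 18299/4731 = (29/151)*(1/6891) - 18299*1/4731 = 29/1040541 - 18299/4731 = -2115635840/546977719 ≈ -3.8679)
f = 245086/81695 (f = 3 - 1/(-38902 - 42793) = 3 - 1/(-81695) = 3 - 1*(-1/81695) = 3 + 1/81695 = 245086/81695 ≈ 3.0000)
s - f = -2115635840/546977719 - 1*245086/81695 = -2115635840/546977719 - 245086/81695 = -306893451187634/44685344753705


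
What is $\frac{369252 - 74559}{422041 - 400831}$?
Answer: $\frac{14033}{1010} \approx 13.894$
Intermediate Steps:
$\frac{369252 - 74559}{422041 - 400831} = \frac{294693}{21210} = 294693 \cdot \frac{1}{21210} = \frac{14033}{1010}$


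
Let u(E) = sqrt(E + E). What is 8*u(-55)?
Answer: 8*I*sqrt(110) ≈ 83.905*I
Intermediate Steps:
u(E) = sqrt(2)*sqrt(E) (u(E) = sqrt(2*E) = sqrt(2)*sqrt(E))
8*u(-55) = 8*(sqrt(2)*sqrt(-55)) = 8*(sqrt(2)*(I*sqrt(55))) = 8*(I*sqrt(110)) = 8*I*sqrt(110)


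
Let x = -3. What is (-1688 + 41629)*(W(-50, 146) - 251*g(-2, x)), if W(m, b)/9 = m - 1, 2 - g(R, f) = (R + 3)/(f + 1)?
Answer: -86791793/2 ≈ -4.3396e+7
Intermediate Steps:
g(R, f) = 2 - (3 + R)/(1 + f) (g(R, f) = 2 - (R + 3)/(f + 1) = 2 - (3 + R)/(1 + f))
W(m, b) = -9 + 9*m (W(m, b) = 9*(m - 1) = 9*(-1 + m) = -9 + 9*m)
(-1688 + 41629)*(W(-50, 146) - 251*g(-2, x)) = (-1688 + 41629)*((-9 + 9*(-50)) - 251*(-1 - 1*(-2) + 2*(-3))/(1 - 3)) = 39941*((-9 - 450) - 251*(-1 + 2 - 6)/(-2)) = 39941*(-459 - (-251)*(-5)/2) = 39941*(-459 - 251*5/2) = 39941*(-459 - 1255/2) = 39941*(-2173/2) = -86791793/2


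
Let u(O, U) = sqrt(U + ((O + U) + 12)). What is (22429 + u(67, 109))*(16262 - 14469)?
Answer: 40215197 + 5379*sqrt(33) ≈ 4.0246e+7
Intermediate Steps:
u(O, U) = sqrt(12 + O + 2*U) (u(O, U) = sqrt(U + (12 + O + U)) = sqrt(12 + O + 2*U))
(22429 + u(67, 109))*(16262 - 14469) = (22429 + sqrt(12 + 67 + 2*109))*(16262 - 14469) = (22429 + sqrt(12 + 67 + 218))*1793 = (22429 + sqrt(297))*1793 = (22429 + 3*sqrt(33))*1793 = 40215197 + 5379*sqrt(33)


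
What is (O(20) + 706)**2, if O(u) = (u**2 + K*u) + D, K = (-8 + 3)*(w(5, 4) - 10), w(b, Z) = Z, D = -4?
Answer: 2896804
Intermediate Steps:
K = 30 (K = (-8 + 3)*(4 - 10) = -5*(-6) = 30)
O(u) = -4 + u**2 + 30*u (O(u) = (u**2 + 30*u) - 4 = -4 + u**2 + 30*u)
(O(20) + 706)**2 = ((-4 + 20**2 + 30*20) + 706)**2 = ((-4 + 400 + 600) + 706)**2 = (996 + 706)**2 = 1702**2 = 2896804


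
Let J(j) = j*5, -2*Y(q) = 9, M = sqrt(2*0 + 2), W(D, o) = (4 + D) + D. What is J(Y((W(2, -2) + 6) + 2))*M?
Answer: -45*sqrt(2)/2 ≈ -31.820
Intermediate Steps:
W(D, o) = 4 + 2*D
M = sqrt(2) (M = sqrt(0 + 2) = sqrt(2) ≈ 1.4142)
Y(q) = -9/2 (Y(q) = -1/2*9 = -9/2)
J(j) = 5*j
J(Y((W(2, -2) + 6) + 2))*M = (5*(-9/2))*sqrt(2) = -45*sqrt(2)/2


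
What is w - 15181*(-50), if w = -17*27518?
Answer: 291244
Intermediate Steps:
w = -467806
w - 15181*(-50) = -467806 - 15181*(-50) = -467806 - 1*(-759050) = -467806 + 759050 = 291244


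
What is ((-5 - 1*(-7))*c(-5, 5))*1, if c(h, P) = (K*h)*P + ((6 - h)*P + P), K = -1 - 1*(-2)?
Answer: 70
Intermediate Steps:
K = 1 (K = -1 + 2 = 1)
c(h, P) = P + P*h + P*(6 - h) (c(h, P) = (1*h)*P + ((6 - h)*P + P) = h*P + (P*(6 - h) + P) = P*h + (P + P*(6 - h)) = P + P*h + P*(6 - h))
((-5 - 1*(-7))*c(-5, 5))*1 = ((-5 - 1*(-7))*(7*5))*1 = ((-5 + 7)*35)*1 = (2*35)*1 = 70*1 = 70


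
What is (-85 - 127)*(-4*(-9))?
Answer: -7632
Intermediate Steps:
(-85 - 127)*(-4*(-9)) = -212*36 = -7632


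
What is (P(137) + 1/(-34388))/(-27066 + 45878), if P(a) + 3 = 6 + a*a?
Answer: 645531535/646907056 ≈ 0.99787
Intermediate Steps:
P(a) = 3 + a² (P(a) = -3 + (6 + a*a) = -3 + (6 + a²) = 3 + a²)
(P(137) + 1/(-34388))/(-27066 + 45878) = ((3 + 137²) + 1/(-34388))/(-27066 + 45878) = ((3 + 18769) - 1/34388)/18812 = (18772 - 1/34388)*(1/18812) = (645531535/34388)*(1/18812) = 645531535/646907056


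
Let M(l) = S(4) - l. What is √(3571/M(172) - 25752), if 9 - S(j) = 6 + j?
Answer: I*√771349391/173 ≈ 160.54*I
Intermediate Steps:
S(j) = 3 - j (S(j) = 9 - (6 + j) = 9 + (-6 - j) = 3 - j)
M(l) = -1 - l (M(l) = (3 - 1*4) - l = (3 - 4) - l = -1 - l)
√(3571/M(172) - 25752) = √(3571/(-1 - 1*172) - 25752) = √(3571/(-1 - 172) - 25752) = √(3571/(-173) - 25752) = √(3571*(-1/173) - 25752) = √(-3571/173 - 25752) = √(-4458667/173) = I*√771349391/173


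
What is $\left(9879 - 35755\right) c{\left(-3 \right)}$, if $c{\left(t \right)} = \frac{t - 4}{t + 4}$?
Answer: $181132$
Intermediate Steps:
$c{\left(t \right)} = \frac{-4 + t}{4 + t}$
$\left(9879 - 35755\right) c{\left(-3 \right)} = \left(9879 - 35755\right) \frac{-4 - 3}{4 - 3} = - 25876 \cdot 1^{-1} \left(-7\right) = - 25876 \cdot 1 \left(-7\right) = \left(-25876\right) \left(-7\right) = 181132$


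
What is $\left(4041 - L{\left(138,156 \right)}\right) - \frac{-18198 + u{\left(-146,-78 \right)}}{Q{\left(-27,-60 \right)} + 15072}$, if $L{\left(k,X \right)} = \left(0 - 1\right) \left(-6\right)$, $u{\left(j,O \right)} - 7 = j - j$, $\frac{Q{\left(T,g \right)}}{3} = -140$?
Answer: $\frac{59139011}{14652} \approx 4036.2$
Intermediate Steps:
$Q{\left(T,g \right)} = -420$ ($Q{\left(T,g \right)} = 3 \left(-140\right) = -420$)
$u{\left(j,O \right)} = 7$ ($u{\left(j,O \right)} = 7 + \left(j - j\right) = 7 + 0 = 7$)
$L{\left(k,X \right)} = 6$ ($L{\left(k,X \right)} = \left(-1\right) \left(-6\right) = 6$)
$\left(4041 - L{\left(138,156 \right)}\right) - \frac{-18198 + u{\left(-146,-78 \right)}}{Q{\left(-27,-60 \right)} + 15072} = \left(4041 - 6\right) - \frac{-18198 + 7}{-420 + 15072} = \left(4041 - 6\right) - - \frac{18191}{14652} = 4035 - \left(-18191\right) \frac{1}{14652} = 4035 - - \frac{18191}{14652} = 4035 + \frac{18191}{14652} = \frac{59139011}{14652}$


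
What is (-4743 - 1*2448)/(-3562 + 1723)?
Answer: 2397/613 ≈ 3.9103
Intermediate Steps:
(-4743 - 1*2448)/(-3562 + 1723) = (-4743 - 2448)/(-1839) = -7191*(-1/1839) = 2397/613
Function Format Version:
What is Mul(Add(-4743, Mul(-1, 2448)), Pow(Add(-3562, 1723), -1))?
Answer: Rational(2397, 613) ≈ 3.9103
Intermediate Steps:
Mul(Add(-4743, Mul(-1, 2448)), Pow(Add(-3562, 1723), -1)) = Mul(Add(-4743, -2448), Pow(-1839, -1)) = Mul(-7191, Rational(-1, 1839)) = Rational(2397, 613)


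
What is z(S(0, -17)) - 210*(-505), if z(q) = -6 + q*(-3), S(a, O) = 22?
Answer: 105978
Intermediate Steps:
z(q) = -6 - 3*q
z(S(0, -17)) - 210*(-505) = (-6 - 3*22) - 210*(-505) = (-6 - 66) - 1*(-106050) = -72 + 106050 = 105978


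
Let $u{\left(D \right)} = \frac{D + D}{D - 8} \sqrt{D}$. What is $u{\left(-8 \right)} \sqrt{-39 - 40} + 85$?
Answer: $85 - 2 \sqrt{158} \approx 59.86$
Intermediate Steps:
$u{\left(D \right)} = \frac{2 D^{\frac{3}{2}}}{-8 + D}$ ($u{\left(D \right)} = \frac{2 D}{-8 + D} \sqrt{D} = \frac{2 D^{\frac{3}{2}}}{-8 + D}$)
$u{\left(-8 \right)} \sqrt{-39 - 40} + 85 = \frac{2 \left(-8\right)^{\frac{3}{2}}}{-8 - 8} \sqrt{-39 - 40} + 85 = \frac{2 \left(- 16 i \sqrt{2}\right)}{-16} \sqrt{-79} + 85 = 2 \left(- 16 i \sqrt{2}\right) \left(- \frac{1}{16}\right) i \sqrt{79} + 85 = 2 i \sqrt{2} i \sqrt{79} + 85 = - 2 \sqrt{158} + 85 = 85 - 2 \sqrt{158}$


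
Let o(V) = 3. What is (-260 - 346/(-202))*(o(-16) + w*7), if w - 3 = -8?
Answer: 834784/101 ≈ 8265.2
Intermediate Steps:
w = -5 (w = 3 - 8 = -5)
(-260 - 346/(-202))*(o(-16) + w*7) = (-260 - 346/(-202))*(3 - 5*7) = (-260 - 346*(-1/202))*(3 - 35) = (-260 + 173/101)*(-32) = -26087/101*(-32) = 834784/101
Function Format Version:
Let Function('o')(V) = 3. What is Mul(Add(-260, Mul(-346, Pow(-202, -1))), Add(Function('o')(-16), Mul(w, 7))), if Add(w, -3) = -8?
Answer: Rational(834784, 101) ≈ 8265.2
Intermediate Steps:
w = -5 (w = Add(3, -8) = -5)
Mul(Add(-260, Mul(-346, Pow(-202, -1))), Add(Function('o')(-16), Mul(w, 7))) = Mul(Add(-260, Mul(-346, Pow(-202, -1))), Add(3, Mul(-5, 7))) = Mul(Add(-260, Mul(-346, Rational(-1, 202))), Add(3, -35)) = Mul(Add(-260, Rational(173, 101)), -32) = Mul(Rational(-26087, 101), -32) = Rational(834784, 101)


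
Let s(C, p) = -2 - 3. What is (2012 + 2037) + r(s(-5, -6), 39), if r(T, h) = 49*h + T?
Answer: 5955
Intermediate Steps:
s(C, p) = -5
r(T, h) = T + 49*h
(2012 + 2037) + r(s(-5, -6), 39) = (2012 + 2037) + (-5 + 49*39) = 4049 + (-5 + 1911) = 4049 + 1906 = 5955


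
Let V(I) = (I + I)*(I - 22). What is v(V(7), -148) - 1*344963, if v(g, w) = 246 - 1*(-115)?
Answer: -344602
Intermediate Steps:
V(I) = 2*I*(-22 + I) (V(I) = (2*I)*(-22 + I) = 2*I*(-22 + I))
v(g, w) = 361 (v(g, w) = 246 + 115 = 361)
v(V(7), -148) - 1*344963 = 361 - 1*344963 = 361 - 344963 = -344602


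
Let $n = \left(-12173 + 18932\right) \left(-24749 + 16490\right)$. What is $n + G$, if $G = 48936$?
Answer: $-55773645$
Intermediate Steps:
$n = -55822581$ ($n = 6759 \left(-8259\right) = -55822581$)
$n + G = -55822581 + 48936 = -55773645$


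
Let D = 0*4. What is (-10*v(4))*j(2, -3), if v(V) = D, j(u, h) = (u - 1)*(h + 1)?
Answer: 0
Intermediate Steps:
j(u, h) = (1 + h)*(-1 + u) (j(u, h) = (-1 + u)*(1 + h) = (1 + h)*(-1 + u))
D = 0
v(V) = 0
(-10*v(4))*j(2, -3) = (-10*0)*(-1 + 2 - 1*(-3) - 3*2) = 0*(-1 + 2 + 3 - 6) = 0*(-2) = 0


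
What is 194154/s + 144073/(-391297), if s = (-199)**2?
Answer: 70266442865/15495752497 ≈ 4.5346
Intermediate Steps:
s = 39601
194154/s + 144073/(-391297) = 194154/39601 + 144073/(-391297) = 194154*(1/39601) + 144073*(-1/391297) = 194154/39601 - 144073/391297 = 70266442865/15495752497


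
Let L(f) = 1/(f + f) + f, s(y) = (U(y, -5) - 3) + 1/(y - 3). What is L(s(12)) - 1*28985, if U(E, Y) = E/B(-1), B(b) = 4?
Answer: -521647/18 ≈ -28980.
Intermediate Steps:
U(E, Y) = E/4
s(y) = -3 + 1/(-3 + y) + y/4 (s(y) = (y/4 - 3) + 1/(y - 3) = (-3 + y/4) + 1/(-3 + y) = -3 + 1/(-3 + y) + y/4)
L(f) = f + 1/(2*f) (L(f) = 1/(2*f) + f = f + 1/(2*f))
L(s(12)) - 1*28985 = ((40 + 12² - 15*12)/(4*(-3 + 12)) + 1/(2*(((40 + 12² - 15*12)/(4*(-3 + 12)))))) - 1*28985 = ((¼)*(40 + 144 - 180)/9 + 1/(2*(((¼)*(40 + 144 - 180)/9)))) - 28985 = ((¼)*(⅑)*4 + 1/(2*(((¼)*(⅑)*4)))) - 28985 = (⅑ + 1/(2*(⅑))) - 28985 = (⅑ + (½)*9) - 28985 = (⅑ + 9/2) - 28985 = 83/18 - 28985 = -521647/18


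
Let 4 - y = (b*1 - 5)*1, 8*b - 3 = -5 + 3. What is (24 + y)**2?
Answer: 69169/64 ≈ 1080.8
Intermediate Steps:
b = 1/8 (b = 3/8 + (-5 + 3)/8 = 3/8 + (1/8)*(-2) = 3/8 - 1/4 = 1/8 ≈ 0.12500)
y = 71/8 (y = 4 - ((1/8)*1 - 5) = 4 - (1/8 - 5) = 4 - (-39)/8 = 4 - 1*(-39/8) = 4 + 39/8 = 71/8 ≈ 8.8750)
(24 + y)**2 = (24 + 71/8)**2 = (263/8)**2 = 69169/64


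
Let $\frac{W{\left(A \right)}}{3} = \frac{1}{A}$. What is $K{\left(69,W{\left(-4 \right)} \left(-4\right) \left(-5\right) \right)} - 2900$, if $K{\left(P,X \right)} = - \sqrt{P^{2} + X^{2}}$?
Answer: $-2900 - 3 \sqrt{554} \approx -2970.6$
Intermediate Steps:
$W{\left(A \right)} = \frac{3}{A}$
$K{\left(69,W{\left(-4 \right)} \left(-4\right) \left(-5\right) \right)} - 2900 = - \sqrt{69^{2} + \left(\frac{3}{-4} \left(-4\right) \left(-5\right)\right)^{2}} - 2900 = - \sqrt{4761 + \left(3 \left(- \frac{1}{4}\right) \left(-4\right) \left(-5\right)\right)^{2}} - 2900 = - \sqrt{4761 + \left(\left(- \frac{3}{4}\right) \left(-4\right) \left(-5\right)\right)^{2}} - 2900 = - \sqrt{4761 + \left(3 \left(-5\right)\right)^{2}} - 2900 = - \sqrt{4761 + \left(-15\right)^{2}} - 2900 = - \sqrt{4761 + 225} - 2900 = - \sqrt{4986} - 2900 = - 3 \sqrt{554} - 2900 = -2900 - 3 \sqrt{554}$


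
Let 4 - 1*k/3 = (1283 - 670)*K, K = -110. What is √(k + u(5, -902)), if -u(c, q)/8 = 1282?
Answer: √192046 ≈ 438.23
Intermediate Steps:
u(c, q) = -10256 (u(c, q) = -8*1282 = -10256)
k = 202302 (k = 12 - 3*(1283 - 670)*(-110) = 12 - 1839*(-110) = 12 - 3*(-67430) = 12 + 202290 = 202302)
√(k + u(5, -902)) = √(202302 - 10256) = √192046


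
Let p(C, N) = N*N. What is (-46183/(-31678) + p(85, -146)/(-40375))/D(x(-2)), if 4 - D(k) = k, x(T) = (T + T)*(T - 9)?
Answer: -1189390377/51159970000 ≈ -0.023248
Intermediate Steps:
p(C, N) = N²
x(T) = 2*T*(-9 + T) (x(T) = (2*T)*(-9 + T) = 2*T*(-9 + T))
D(k) = 4 - k
(-46183/(-31678) + p(85, -146)/(-40375))/D(x(-2)) = (-46183/(-31678) + (-146)²/(-40375))/(4 - 2*(-2)*(-9 - 2)) = (-46183*(-1/31678) + 21316*(-1/40375))/(4 - 2*(-2)*(-11)) = (46183/31678 - 21316/40375)/(4 - 1*44) = 1189390377/(1278999250*(4 - 44)) = (1189390377/1278999250)/(-40) = (1189390377/1278999250)*(-1/40) = -1189390377/51159970000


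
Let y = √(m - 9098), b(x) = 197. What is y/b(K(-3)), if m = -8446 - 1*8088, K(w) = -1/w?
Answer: 12*I*√178/197 ≈ 0.81269*I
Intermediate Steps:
m = -16534 (m = -8446 - 8088 = -16534)
y = 12*I*√178 (y = √(-16534 - 9098) = √(-25632) = 12*I*√178 ≈ 160.1*I)
y/b(K(-3)) = (12*I*√178)/197 = (12*I*√178)*(1/197) = 12*I*√178/197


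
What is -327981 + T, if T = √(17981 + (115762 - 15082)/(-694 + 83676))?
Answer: -327981 + √30956435556401/41491 ≈ -3.2785e+5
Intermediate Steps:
T = √30956435556401/41491 (T = √(17981 + 100680/82982) = √(17981 + 100680*(1/82982)) = √(17981 + 50340/41491) = √(746100011/41491) = √30956435556401/41491 ≈ 134.10)
-327981 + T = -327981 + √30956435556401/41491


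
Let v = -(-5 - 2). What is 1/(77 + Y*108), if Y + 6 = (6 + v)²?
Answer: 1/17681 ≈ 5.6558e-5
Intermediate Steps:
v = 7 (v = -1*(-7) = 7)
Y = 163 (Y = -6 + (6 + 7)² = -6 + 13² = -6 + 169 = 163)
1/(77 + Y*108) = 1/(77 + 163*108) = 1/(77 + 17604) = 1/17681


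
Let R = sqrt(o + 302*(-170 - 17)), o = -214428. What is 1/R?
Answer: -I*sqrt(270902)/270902 ≈ -0.0019213*I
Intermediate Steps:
R = I*sqrt(270902) (R = sqrt(-214428 + 302*(-170 - 17)) = sqrt(-214428 + 302*(-187)) = sqrt(-214428 - 56474) = sqrt(-270902) = I*sqrt(270902) ≈ 520.48*I)
1/R = 1/(I*sqrt(270902)) = -I*sqrt(270902)/270902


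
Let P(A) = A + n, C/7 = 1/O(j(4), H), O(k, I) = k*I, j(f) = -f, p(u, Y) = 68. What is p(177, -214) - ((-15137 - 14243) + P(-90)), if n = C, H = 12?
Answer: 1417831/48 ≈ 29538.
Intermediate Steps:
O(k, I) = I*k
C = -7/48 (C = 7/((12*(-1*4))) = 7/((12*(-4))) = 7/(-48) = 7*(-1/48) = -7/48 ≈ -0.14583)
n = -7/48 ≈ -0.14583
P(A) = -7/48 + A (P(A) = A - 7/48 = -7/48 + A)
p(177, -214) - ((-15137 - 14243) + P(-90)) = 68 - ((-15137 - 14243) + (-7/48 - 90)) = 68 - (-29380 - 4327/48) = 68 - 1*(-1414567/48) = 68 + 1414567/48 = 1417831/48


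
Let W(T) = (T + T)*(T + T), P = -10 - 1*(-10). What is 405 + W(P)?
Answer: 405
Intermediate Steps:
P = 0 (P = -10 + 10 = 0)
W(T) = 4*T² (W(T) = (2*T)*(2*T) = 4*T²)
405 + W(P) = 405 + 4*0² = 405 + 4*0 = 405 + 0 = 405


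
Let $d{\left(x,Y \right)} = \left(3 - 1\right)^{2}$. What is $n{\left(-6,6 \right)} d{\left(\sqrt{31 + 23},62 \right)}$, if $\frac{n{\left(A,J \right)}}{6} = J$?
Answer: $144$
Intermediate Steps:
$d{\left(x,Y \right)} = 4$ ($d{\left(x,Y \right)} = 2^{2} = 4$)
$n{\left(A,J \right)} = 6 J$
$n{\left(-6,6 \right)} d{\left(\sqrt{31 + 23},62 \right)} = 6 \cdot 6 \cdot 4 = 36 \cdot 4 = 144$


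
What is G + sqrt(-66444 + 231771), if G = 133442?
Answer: 133442 + sqrt(165327) ≈ 1.3385e+5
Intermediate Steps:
G + sqrt(-66444 + 231771) = 133442 + sqrt(-66444 + 231771) = 133442 + sqrt(165327)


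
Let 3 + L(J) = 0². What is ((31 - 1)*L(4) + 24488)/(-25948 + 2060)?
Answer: -12199/11944 ≈ -1.0213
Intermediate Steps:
L(J) = -3 (L(J) = -3 + 0² = -3 + 0 = -3)
((31 - 1)*L(4) + 24488)/(-25948 + 2060) = ((31 - 1)*(-3) + 24488)/(-25948 + 2060) = (30*(-3) + 24488)/(-23888) = (-90 + 24488)*(-1/23888) = 24398*(-1/23888) = -12199/11944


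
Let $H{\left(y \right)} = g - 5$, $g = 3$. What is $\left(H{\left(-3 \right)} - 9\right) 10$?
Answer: $-110$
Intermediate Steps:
$H{\left(y \right)} = -2$ ($H{\left(y \right)} = 3 - 5 = -2$)
$\left(H{\left(-3 \right)} - 9\right) 10 = \left(-2 - 9\right) 10 = \left(-11\right) 10 = -110$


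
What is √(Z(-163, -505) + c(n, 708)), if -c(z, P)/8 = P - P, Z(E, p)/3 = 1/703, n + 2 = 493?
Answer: √2109/703 ≈ 0.065325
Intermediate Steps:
n = 491 (n = -2 + 493 = 491)
Z(E, p) = 3/703
c(z, P) = 0 (c(z, P) = -8*(P - P) = -8*0 = 0)
√(Z(-163, -505) + c(n, 708)) = √(3/703 + 0) = √(3/703) = √2109/703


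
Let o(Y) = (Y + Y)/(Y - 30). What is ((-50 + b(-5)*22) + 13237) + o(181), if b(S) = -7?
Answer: 1968345/151 ≈ 13035.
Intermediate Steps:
o(Y) = 2*Y/(-30 + Y) (o(Y) = (2*Y)/(-30 + Y) = 2*Y/(-30 + Y))
((-50 + b(-5)*22) + 13237) + o(181) = ((-50 - 7*22) + 13237) + 2*181/(-30 + 181) = ((-50 - 154) + 13237) + 2*181/151 = (-204 + 13237) + 2*181*(1/151) = 13033 + 362/151 = 1968345/151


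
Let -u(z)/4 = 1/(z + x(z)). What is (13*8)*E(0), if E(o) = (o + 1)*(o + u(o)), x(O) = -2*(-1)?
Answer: -208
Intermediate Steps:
x(O) = 2
u(z) = -4/(2 + z) (u(z) = -4/(z + 2) = -4/(2 + z))
E(o) = (1 + o)*(o - 4/(2 + o)) (E(o) = (o + 1)*(o - 4/(2 + o)) = (1 + o)*(o - 4/(2 + o)))
(13*8)*E(0) = (13*8)*((-4 - 4*0 + 0*(1 + 0)*(2 + 0))/(2 + 0)) = 104*((-4 + 0 + 0*1*2)/2) = 104*((-4 + 0 + 0)/2) = 104*((½)*(-4)) = 104*(-2) = -208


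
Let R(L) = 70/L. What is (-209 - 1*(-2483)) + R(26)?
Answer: 29597/13 ≈ 2276.7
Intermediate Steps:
(-209 - 1*(-2483)) + R(26) = (-209 - 1*(-2483)) + 70/26 = (-209 + 2483) + 70*(1/26) = 2274 + 35/13 = 29597/13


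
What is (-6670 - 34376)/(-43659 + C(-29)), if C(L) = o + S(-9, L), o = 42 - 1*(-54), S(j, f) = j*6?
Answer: 13682/14539 ≈ 0.94106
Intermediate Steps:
S(j, f) = 6*j
o = 96 (o = 42 + 54 = 96)
C(L) = 42 (C(L) = 96 + 6*(-9) = 96 - 54 = 42)
(-6670 - 34376)/(-43659 + C(-29)) = (-6670 - 34376)/(-43659 + 42) = -41046/(-43617) = -41046*(-1/43617) = 13682/14539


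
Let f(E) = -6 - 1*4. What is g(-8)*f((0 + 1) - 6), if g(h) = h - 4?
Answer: 120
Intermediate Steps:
g(h) = -4 + h
f(E) = -10 (f(E) = -6 - 4 = -10)
g(-8)*f((0 + 1) - 6) = (-4 - 8)*(-10) = -12*(-10) = 120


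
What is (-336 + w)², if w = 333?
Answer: 9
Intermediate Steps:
(-336 + w)² = (-336 + 333)² = (-3)² = 9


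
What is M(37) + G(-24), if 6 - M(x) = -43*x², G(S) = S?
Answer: 58849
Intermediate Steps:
M(x) = 6 + 43*x² (M(x) = 6 - (-43)*x² = 6 + 43*x²)
M(37) + G(-24) = (6 + 43*37²) - 24 = (6 + 43*1369) - 24 = (6 + 58867) - 24 = 58873 - 24 = 58849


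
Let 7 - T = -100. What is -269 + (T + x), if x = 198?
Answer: 36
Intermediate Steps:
T = 107 (T = 7 - 1*(-100) = 7 + 100 = 107)
-269 + (T + x) = -269 + (107 + 198) = -269 + 305 = 36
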